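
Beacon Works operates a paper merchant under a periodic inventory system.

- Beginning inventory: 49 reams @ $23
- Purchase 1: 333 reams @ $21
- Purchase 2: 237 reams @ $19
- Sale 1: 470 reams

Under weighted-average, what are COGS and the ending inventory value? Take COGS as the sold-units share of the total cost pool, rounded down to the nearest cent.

COGS = $9,584.50; ending inventory = $3,038.50

Sale 1, sell 470: 470/619 × $12,623.00 → $9,584.50
Ending inventory (cost pool remaining) = $3,038.50
Check: goods available $12,623.00 = COGS $9,584.50 + ending $3,038.50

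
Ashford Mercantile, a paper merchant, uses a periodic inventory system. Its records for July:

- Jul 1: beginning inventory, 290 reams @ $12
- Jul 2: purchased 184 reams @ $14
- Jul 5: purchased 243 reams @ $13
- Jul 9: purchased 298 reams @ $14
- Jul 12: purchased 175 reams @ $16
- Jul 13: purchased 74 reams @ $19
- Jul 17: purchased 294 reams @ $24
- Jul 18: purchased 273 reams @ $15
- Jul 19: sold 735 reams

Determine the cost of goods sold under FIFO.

Jul 19, 735 sold [FIFO — oldest first]: 290 @ $12 + 184 @ $14 + 243 @ $13 + 18 @ $14 = $9,467
Ending inventory: 280 @ $14 + 175 @ $16 + 74 @ $19 + 294 @ $24 + 273 @ $15 = $19,277

COGS = $9,467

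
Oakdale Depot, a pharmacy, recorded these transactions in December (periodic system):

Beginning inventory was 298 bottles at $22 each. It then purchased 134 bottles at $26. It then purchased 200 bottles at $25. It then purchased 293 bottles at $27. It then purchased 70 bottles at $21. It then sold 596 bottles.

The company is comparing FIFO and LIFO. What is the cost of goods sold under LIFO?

COGS = $15,239

FIFO COGS: 298 @ $22 + 134 @ $26 + 164 @ $25 = $14,140
LIFO COGS: 70 @ $21 + 293 @ $27 + 200 @ $25 + 33 @ $26 = $15,239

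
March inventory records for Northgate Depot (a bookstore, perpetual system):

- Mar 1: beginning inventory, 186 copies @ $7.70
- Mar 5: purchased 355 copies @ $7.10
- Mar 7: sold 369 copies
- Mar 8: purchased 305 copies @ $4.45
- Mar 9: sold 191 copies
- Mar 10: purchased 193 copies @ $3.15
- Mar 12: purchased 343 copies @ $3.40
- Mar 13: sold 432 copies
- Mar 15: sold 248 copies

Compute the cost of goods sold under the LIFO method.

COGS = $5,990.70

Mar 7, 369 sold [LIFO — newest first]: 355 @ $7.10 + 14 @ $7.70 = $2,628.30
Mar 9, 191 sold [LIFO — newest first]: 191 @ $4.45 = $849.95
Mar 13, 432 sold [LIFO — newest first]: 343 @ $3.40 + 89 @ $3.15 = $1,446.55
Mar 15, 248 sold [LIFO — newest first]: 104 @ $3.15 + 114 @ $4.45 + 30 @ $7.70 = $1,065.90
Total COGS = $2,628.30 + $849.95 + $1,446.55 + $1,065.90 = $5,990.70
Ending inventory: 142 @ $7.70 = $1,093.40
Check: goods available $7,084.10 = COGS $5,990.70 + ending $1,093.40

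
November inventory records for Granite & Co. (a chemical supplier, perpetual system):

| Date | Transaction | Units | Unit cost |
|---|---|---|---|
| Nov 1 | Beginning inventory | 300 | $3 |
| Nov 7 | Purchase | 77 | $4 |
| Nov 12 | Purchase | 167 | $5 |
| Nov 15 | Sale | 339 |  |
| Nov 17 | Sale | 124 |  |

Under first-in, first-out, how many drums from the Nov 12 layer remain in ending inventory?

Nov 15, 339 sold [FIFO — oldest first]: 300 @ $3 + 39 @ $4 = $1,056
Nov 17, 124 sold [FIFO — oldest first]: 38 @ $4 + 86 @ $5 = $582
Total COGS = $1,056 + $582 = $1,638
Ending inventory: 81 @ $5 = $405
Check: goods available $2,043 = COGS $1,638 + ending $405

81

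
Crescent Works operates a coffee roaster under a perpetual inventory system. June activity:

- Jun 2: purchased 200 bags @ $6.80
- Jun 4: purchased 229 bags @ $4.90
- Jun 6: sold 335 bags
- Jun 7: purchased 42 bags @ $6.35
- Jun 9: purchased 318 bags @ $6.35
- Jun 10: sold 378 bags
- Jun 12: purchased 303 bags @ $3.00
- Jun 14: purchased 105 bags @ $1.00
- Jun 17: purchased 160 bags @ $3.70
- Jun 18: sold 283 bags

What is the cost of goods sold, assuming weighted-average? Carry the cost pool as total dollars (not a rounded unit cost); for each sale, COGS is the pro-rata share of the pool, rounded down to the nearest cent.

COGS = $5,208.28

After Jun 2: 200 on hand, pool $1,360.00 (≈ $6.8000 each)
After Jun 4: 429 on hand, pool $2,482.10 (≈ $5.7858 each)
Jun 6, sell 335: 335/429 × $2,482.10 → $1,938.23
After Jun 7: 136 on hand, pool $810.57 (≈ $5.9601 each)
After Jun 9: 454 on hand, pool $2,829.87 (≈ $6.2332 each)
Jun 10, sell 378: 378/454 × $2,829.87 → $2,356.14
After Jun 12: 379 on hand, pool $1,382.73 (≈ $3.6484 each)
After Jun 14: 484 on hand, pool $1,487.73 (≈ $3.0738 each)
After Jun 17: 644 on hand, pool $2,079.73 (≈ $3.2294 each)
Jun 18, sell 283: 283/644 × $2,079.73 → $913.91
Total COGS = $1,938.23 + $2,356.14 + $913.91 = $5,208.28
Ending inventory (cost pool remaining) = $1,165.82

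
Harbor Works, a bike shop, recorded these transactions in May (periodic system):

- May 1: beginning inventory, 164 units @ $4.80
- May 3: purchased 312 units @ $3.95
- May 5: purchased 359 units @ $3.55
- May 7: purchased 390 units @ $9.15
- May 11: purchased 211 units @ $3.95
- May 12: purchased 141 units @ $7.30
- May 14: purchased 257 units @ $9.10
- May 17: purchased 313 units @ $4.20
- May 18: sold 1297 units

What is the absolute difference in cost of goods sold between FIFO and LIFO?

$1,800.35

FIFO COGS: 164 @ $4.80 + 312 @ $3.95 + 359 @ $3.55 + 390 @ $9.15 + 72 @ $3.95 = $7,146.95
LIFO COGS: 313 @ $4.20 + 257 @ $9.10 + 141 @ $7.30 + 211 @ $3.95 + 375 @ $9.15 = $8,947.30
Difference = |$7,146.95 − $8,947.30| = $1,800.35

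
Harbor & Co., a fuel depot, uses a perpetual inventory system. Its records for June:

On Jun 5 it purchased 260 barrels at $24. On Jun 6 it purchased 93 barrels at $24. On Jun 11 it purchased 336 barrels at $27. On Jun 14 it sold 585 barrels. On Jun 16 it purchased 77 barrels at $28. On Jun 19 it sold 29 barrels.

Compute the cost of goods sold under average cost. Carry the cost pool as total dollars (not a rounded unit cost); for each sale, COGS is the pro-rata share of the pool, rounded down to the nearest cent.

After Jun 5: 260 on hand, pool $6,240.00 (≈ $24.0000 each)
After Jun 6: 353 on hand, pool $8,472.00 (≈ $24.0000 each)
After Jun 11: 689 on hand, pool $17,544.00 (≈ $25.4630 each)
Jun 14, sell 585: 585/689 × $17,544.00 → $14,895.84
After Jun 16: 181 on hand, pool $4,804.16 (≈ $26.5423 each)
Jun 19, sell 29: 29/181 × $4,804.16 → $769.72
Total COGS = $14,895.84 + $769.72 = $15,665.56
Ending inventory (cost pool remaining) = $4,034.44

COGS = $15,665.56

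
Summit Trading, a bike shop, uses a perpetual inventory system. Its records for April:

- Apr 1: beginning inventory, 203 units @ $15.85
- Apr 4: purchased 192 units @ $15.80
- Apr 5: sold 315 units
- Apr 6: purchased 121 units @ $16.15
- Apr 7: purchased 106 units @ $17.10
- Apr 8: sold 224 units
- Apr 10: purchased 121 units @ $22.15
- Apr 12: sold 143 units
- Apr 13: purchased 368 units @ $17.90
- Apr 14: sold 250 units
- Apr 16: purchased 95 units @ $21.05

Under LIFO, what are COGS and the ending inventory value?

Apr 5, 315 sold [LIFO — newest first]: 192 @ $15.80 + 123 @ $15.85 = $4,983.15
Apr 8, 224 sold [LIFO — newest first]: 106 @ $17.10 + 118 @ $16.15 = $3,718.30
Apr 12, 143 sold [LIFO — newest first]: 121 @ $22.15 + 3 @ $16.15 + 19 @ $15.85 = $3,029.75
Apr 14, 250 sold [LIFO — newest first]: 250 @ $17.90 = $4,475.00
Total COGS = $4,983.15 + $3,718.30 + $3,029.75 + $4,475.00 = $16,206.20
Ending inventory: 61 @ $15.85 + 118 @ $17.90 + 95 @ $21.05 = $5,078.80

COGS = $16,206.20; ending inventory = $5,078.80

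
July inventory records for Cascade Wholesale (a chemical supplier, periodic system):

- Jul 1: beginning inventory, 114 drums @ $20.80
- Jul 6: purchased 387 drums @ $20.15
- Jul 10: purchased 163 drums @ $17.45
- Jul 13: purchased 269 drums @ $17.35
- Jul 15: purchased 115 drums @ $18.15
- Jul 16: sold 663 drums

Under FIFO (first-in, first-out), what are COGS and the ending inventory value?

COGS = $12,996.15; ending inventory = $6,771.85

Jul 16, 663 sold [FIFO — oldest first]: 114 @ $20.80 + 387 @ $20.15 + 162 @ $17.45 = $12,996.15
Ending inventory: 1 @ $17.45 + 269 @ $17.35 + 115 @ $18.15 = $6,771.85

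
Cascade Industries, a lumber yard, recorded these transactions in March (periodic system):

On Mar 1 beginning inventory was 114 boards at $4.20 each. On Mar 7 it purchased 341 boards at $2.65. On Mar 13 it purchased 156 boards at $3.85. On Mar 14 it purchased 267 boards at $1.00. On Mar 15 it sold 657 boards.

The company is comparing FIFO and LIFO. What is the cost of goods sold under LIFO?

FIFO COGS: 114 @ $4.20 + 341 @ $2.65 + 156 @ $3.85 + 46 @ $1.00 = $2,029.05
LIFO COGS: 267 @ $1.00 + 156 @ $3.85 + 234 @ $2.65 = $1,487.70

COGS = $1,487.70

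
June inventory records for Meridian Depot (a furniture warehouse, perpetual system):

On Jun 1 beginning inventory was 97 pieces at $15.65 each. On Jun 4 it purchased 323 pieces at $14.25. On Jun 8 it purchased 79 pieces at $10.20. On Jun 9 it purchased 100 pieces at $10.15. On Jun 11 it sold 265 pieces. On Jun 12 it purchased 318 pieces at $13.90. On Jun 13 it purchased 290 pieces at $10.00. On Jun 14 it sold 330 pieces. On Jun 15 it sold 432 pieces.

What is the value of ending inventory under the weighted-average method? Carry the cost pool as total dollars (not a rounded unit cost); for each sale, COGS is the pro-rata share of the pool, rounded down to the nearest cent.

Ending inventory = $2,244.93

After Jun 1: 97 on hand, pool $1,518.05 (≈ $15.6500 each)
After Jun 4: 420 on hand, pool $6,120.80 (≈ $14.5733 each)
After Jun 8: 499 on hand, pool $6,926.60 (≈ $13.8810 each)
After Jun 9: 599 on hand, pool $7,941.60 (≈ $13.2581 each)
Jun 11, sell 265: 265/599 × $7,941.60 → $3,513.39
After Jun 12: 652 on hand, pool $8,848.41 (≈ $13.5712 each)
After Jun 13: 942 on hand, pool $11,748.41 (≈ $12.4718 each)
Jun 14, sell 330: 330/942 × $11,748.41 → $4,115.68
Jun 15, sell 432: 432/612 × $7,632.73 → $5,387.80
Total COGS = $3,513.39 + $4,115.68 + $5,387.80 = $13,016.87
Ending inventory (cost pool remaining) = $2,244.93
Check: goods available $15,261.80 = COGS $13,016.87 + ending $2,244.93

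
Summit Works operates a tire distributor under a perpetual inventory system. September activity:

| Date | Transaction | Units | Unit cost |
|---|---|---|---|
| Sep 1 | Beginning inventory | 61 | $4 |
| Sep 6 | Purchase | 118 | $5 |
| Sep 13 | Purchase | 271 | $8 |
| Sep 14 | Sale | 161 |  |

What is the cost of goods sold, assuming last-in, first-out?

COGS = $1,288

Sep 14, 161 sold [LIFO — newest first]: 161 @ $8 = $1,288
Ending inventory: 61 @ $4 + 118 @ $5 + 110 @ $8 = $1,714
Check: goods available $3,002 = COGS $1,288 + ending $1,714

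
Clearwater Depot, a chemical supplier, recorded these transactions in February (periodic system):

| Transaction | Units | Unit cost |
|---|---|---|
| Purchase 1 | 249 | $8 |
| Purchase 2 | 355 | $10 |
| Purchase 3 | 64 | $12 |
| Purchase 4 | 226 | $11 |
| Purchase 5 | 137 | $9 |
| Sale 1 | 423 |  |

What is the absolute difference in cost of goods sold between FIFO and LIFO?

FIFO COGS: 249 @ $8 + 174 @ $10 = $3,732
LIFO COGS: 137 @ $9 + 226 @ $11 + 60 @ $12 = $4,439
Difference = |$3,732 − $4,439| = $707

$707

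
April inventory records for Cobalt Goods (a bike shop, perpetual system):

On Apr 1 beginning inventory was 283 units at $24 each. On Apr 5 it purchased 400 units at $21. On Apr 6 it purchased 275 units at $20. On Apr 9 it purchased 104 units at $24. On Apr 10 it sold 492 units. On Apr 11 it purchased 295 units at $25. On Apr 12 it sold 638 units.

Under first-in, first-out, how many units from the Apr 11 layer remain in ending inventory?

227

Apr 10, 492 sold [FIFO — oldest first]: 283 @ $24 + 209 @ $21 = $11,181
Apr 12, 638 sold [FIFO — oldest first]: 191 @ $21 + 275 @ $20 + 104 @ $24 + 68 @ $25 = $13,707
Total COGS = $11,181 + $13,707 = $24,888
Ending inventory: 227 @ $25 = $5,675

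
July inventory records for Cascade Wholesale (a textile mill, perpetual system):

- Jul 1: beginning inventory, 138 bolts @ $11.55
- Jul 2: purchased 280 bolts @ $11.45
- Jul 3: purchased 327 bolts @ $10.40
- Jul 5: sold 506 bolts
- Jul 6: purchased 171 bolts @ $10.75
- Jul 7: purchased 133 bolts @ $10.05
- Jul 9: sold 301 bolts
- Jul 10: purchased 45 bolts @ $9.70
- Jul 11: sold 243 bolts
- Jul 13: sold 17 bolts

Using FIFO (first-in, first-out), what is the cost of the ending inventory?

Ending inventory = $261.90

Jul 5, 506 sold [FIFO — oldest first]: 138 @ $11.55 + 280 @ $11.45 + 88 @ $10.40 = $5,715.10
Jul 9, 301 sold [FIFO — oldest first]: 239 @ $10.40 + 62 @ $10.75 = $3,152.10
Jul 11, 243 sold [FIFO — oldest first]: 109 @ $10.75 + 133 @ $10.05 + 1 @ $9.70 = $2,518.10
Jul 13, 17 sold [FIFO — oldest first]: 17 @ $9.70 = $164.90
Total COGS = $5,715.10 + $3,152.10 + $2,518.10 + $164.90 = $11,550.20
Ending inventory: 27 @ $9.70 = $261.90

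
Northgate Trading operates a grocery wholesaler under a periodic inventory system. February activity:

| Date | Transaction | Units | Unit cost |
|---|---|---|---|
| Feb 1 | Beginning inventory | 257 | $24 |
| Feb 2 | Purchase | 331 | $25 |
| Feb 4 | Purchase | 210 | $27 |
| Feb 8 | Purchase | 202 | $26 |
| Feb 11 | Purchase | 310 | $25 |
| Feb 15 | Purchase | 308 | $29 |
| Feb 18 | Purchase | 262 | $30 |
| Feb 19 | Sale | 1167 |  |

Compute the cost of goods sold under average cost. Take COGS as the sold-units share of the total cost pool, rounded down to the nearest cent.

Feb 19, sell 1167: 1167/1880 × $49,907.00 → $30,979.50
Ending inventory (cost pool remaining) = $18,927.50

COGS = $30,979.50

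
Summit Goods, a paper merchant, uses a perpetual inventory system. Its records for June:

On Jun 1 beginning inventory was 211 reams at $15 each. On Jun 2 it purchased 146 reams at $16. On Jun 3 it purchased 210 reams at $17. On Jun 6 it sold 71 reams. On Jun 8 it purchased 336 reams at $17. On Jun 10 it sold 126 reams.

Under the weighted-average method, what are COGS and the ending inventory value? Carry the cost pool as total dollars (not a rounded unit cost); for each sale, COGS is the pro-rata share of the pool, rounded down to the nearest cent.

COGS = $3,202.62; ending inventory = $11,580.38

After Jun 1: 211 on hand, pool $3,165.00 (≈ $15.0000 each)
After Jun 2: 357 on hand, pool $5,501.00 (≈ $15.4090 each)
After Jun 3: 567 on hand, pool $9,071.00 (≈ $15.9982 each)
Jun 6, sell 71: 71/567 × $9,071.00 → $1,135.87
After Jun 8: 832 on hand, pool $13,647.13 (≈ $16.4028 each)
Jun 10, sell 126: 126/832 × $13,647.13 → $2,066.75
Total COGS = $1,135.87 + $2,066.75 = $3,202.62
Ending inventory (cost pool remaining) = $11,580.38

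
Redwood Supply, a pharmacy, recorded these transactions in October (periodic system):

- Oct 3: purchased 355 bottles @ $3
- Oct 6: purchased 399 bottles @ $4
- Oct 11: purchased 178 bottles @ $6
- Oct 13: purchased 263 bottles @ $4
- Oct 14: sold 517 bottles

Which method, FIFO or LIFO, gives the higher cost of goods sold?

FIFO COGS: 355 @ $3 + 162 @ $4 = $1,713
LIFO COGS: 263 @ $4 + 178 @ $6 + 76 @ $4 = $2,424

LIFO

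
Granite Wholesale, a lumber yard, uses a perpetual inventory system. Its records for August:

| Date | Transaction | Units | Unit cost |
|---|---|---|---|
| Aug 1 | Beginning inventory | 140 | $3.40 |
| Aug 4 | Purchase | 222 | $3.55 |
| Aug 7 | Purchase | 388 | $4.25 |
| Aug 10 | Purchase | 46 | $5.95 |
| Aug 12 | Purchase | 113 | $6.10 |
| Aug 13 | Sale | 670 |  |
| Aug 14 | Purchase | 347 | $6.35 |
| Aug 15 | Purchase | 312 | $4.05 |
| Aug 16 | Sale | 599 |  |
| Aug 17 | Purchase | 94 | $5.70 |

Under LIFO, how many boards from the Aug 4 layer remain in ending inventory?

Aug 13, 670 sold [LIFO — newest first]: 113 @ $6.10 + 46 @ $5.95 + 388 @ $4.25 + 123 @ $3.55 = $3,048.65
Aug 16, 599 sold [LIFO — newest first]: 312 @ $4.05 + 287 @ $6.35 = $3,086.05
Total COGS = $3,048.65 + $3,086.05 = $6,134.70
Ending inventory: 140 @ $3.40 + 99 @ $3.55 + 60 @ $6.35 + 94 @ $5.70 = $1,744.25

99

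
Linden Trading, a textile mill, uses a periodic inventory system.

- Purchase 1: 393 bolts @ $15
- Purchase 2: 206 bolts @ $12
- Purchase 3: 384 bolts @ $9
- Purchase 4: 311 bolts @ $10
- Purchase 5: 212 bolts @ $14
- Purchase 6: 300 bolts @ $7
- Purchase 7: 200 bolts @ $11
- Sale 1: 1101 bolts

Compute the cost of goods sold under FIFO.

COGS = $13,003

Sale 1 (1101) [FIFO — oldest first]: 393 @ $15 + 206 @ $12 + 384 @ $9 + 118 @ $10 = $13,003
Ending inventory: 193 @ $10 + 212 @ $14 + 300 @ $7 + 200 @ $11 = $9,198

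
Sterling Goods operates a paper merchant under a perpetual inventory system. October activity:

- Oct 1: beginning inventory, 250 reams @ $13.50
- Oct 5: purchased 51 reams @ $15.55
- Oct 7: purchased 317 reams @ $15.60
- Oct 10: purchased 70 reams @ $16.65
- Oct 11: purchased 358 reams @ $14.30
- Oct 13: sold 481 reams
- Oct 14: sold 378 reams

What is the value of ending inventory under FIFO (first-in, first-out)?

Ending inventory = $2,674.10

Oct 13, 481 sold [FIFO — oldest first]: 250 @ $13.50 + 51 @ $15.55 + 180 @ $15.60 = $6,976.05
Oct 14, 378 sold [FIFO — oldest first]: 137 @ $15.60 + 70 @ $16.65 + 171 @ $14.30 = $5,748.00
Total COGS = $6,976.05 + $5,748.00 = $12,724.05
Ending inventory: 187 @ $14.30 = $2,674.10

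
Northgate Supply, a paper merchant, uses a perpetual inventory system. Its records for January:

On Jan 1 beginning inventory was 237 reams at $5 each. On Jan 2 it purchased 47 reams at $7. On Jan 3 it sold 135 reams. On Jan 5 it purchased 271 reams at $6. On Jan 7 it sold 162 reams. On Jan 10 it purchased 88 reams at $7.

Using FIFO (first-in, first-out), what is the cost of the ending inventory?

Jan 3, 135 sold [FIFO — oldest first]: 135 @ $5 = $675
Jan 7, 162 sold [FIFO — oldest first]: 102 @ $5 + 47 @ $7 + 13 @ $6 = $917
Total COGS = $675 + $917 = $1,592
Ending inventory: 258 @ $6 + 88 @ $7 = $2,164

Ending inventory = $2,164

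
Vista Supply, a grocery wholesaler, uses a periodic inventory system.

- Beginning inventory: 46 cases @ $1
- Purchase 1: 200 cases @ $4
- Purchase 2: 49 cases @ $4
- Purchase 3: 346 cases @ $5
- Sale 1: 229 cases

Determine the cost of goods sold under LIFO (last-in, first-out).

COGS = $1,145

Sale 1 (229) [LIFO — newest first]: 229 @ $5 = $1,145
Ending inventory: 46 @ $1 + 200 @ $4 + 49 @ $4 + 117 @ $5 = $1,627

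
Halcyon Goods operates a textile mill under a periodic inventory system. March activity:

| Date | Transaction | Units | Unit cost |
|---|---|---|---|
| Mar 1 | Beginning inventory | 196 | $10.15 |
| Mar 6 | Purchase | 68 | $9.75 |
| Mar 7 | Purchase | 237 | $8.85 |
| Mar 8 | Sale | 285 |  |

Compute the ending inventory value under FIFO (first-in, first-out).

Ending inventory = $1,911.60

Mar 8, 285 sold [FIFO — oldest first]: 196 @ $10.15 + 68 @ $9.75 + 21 @ $8.85 = $2,838.25
Ending inventory: 216 @ $8.85 = $1,911.60
Check: goods available $4,749.85 = COGS $2,838.25 + ending $1,911.60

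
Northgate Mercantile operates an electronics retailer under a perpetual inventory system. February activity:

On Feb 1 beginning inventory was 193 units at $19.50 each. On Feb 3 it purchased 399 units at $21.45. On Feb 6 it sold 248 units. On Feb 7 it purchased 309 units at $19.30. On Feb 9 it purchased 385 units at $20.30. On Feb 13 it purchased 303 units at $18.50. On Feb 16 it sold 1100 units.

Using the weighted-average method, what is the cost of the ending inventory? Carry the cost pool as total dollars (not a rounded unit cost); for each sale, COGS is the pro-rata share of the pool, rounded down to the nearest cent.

After Feb 1: 193 on hand, pool $3,763.50 (≈ $19.5000 each)
After Feb 3: 592 on hand, pool $12,322.05 (≈ $20.8143 each)
Feb 6, sell 248: 248/592 × $12,322.05 → $5,161.93
After Feb 7: 653 on hand, pool $13,123.82 (≈ $20.0977 each)
After Feb 9: 1038 on hand, pool $20,939.32 (≈ $20.1728 each)
After Feb 13: 1341 on hand, pool $26,544.82 (≈ $19.7948 each)
Feb 16, sell 1100: 1100/1341 × $26,544.82 → $21,774.27
Total COGS = $5,161.93 + $21,774.27 = $26,936.20
Ending inventory (cost pool remaining) = $4,770.55

Ending inventory = $4,770.55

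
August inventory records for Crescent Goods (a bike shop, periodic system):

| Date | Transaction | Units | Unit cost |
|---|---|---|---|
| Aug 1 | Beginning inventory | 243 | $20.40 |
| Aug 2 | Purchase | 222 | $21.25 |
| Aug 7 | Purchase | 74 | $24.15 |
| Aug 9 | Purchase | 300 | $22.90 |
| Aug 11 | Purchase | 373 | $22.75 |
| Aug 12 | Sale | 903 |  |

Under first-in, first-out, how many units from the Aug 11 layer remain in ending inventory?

Aug 12, 903 sold [FIFO — oldest first]: 243 @ $20.40 + 222 @ $21.25 + 74 @ $24.15 + 300 @ $22.90 + 64 @ $22.75 = $19,787.80
Ending inventory: 309 @ $22.75 = $7,029.75
Check: goods available $26,817.55 = COGS $19,787.80 + ending $7,029.75

309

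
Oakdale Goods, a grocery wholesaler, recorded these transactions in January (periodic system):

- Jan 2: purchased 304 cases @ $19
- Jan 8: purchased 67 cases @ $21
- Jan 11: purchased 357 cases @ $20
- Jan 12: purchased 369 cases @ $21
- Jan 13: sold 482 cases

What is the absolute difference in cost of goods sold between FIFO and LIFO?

FIFO COGS: 304 @ $19 + 67 @ $21 + 111 @ $20 = $9,403
LIFO COGS: 369 @ $21 + 113 @ $20 = $10,009
Difference = |$9,403 − $10,009| = $606

$606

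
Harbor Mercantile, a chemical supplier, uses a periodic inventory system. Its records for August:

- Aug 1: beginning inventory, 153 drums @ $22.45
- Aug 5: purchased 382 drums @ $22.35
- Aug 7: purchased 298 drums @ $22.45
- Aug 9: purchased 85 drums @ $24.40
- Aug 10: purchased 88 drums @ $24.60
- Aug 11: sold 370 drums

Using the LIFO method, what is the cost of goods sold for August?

COGS = $8,661.45

Aug 11, 370 sold [LIFO — newest first]: 88 @ $24.60 + 85 @ $24.40 + 197 @ $22.45 = $8,661.45
Ending inventory: 153 @ $22.45 + 382 @ $22.35 + 101 @ $22.45 = $14,240.00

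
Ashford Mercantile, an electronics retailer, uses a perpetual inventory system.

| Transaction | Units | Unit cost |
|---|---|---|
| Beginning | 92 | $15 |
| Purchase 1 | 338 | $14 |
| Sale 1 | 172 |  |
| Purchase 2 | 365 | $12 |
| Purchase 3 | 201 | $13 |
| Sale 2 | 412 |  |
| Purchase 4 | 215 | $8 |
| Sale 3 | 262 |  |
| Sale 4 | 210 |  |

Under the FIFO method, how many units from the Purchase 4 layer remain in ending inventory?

155

Sale 1 (172) [FIFO — oldest first]: 92 @ $15 + 80 @ $14 = $2,500
Sale 2 (412) [FIFO — oldest first]: 258 @ $14 + 154 @ $12 = $5,460
Sale 3 (262) [FIFO — oldest first]: 211 @ $12 + 51 @ $13 = $3,195
Sale 4 (210) [FIFO — oldest first]: 150 @ $13 + 60 @ $8 = $2,430
Total COGS = $2,500 + $5,460 + $3,195 + $2,430 = $13,585
Ending inventory: 155 @ $8 = $1,240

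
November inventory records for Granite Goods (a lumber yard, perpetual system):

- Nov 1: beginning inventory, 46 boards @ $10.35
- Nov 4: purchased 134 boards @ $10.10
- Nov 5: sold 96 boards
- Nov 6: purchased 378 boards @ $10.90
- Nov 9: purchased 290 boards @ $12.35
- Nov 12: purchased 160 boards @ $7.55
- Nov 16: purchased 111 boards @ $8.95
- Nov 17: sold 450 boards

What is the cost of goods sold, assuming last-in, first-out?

Nov 5, 96 sold [LIFO — newest first]: 96 @ $10.10 = $969.60
Nov 17, 450 sold [LIFO — newest first]: 111 @ $8.95 + 160 @ $7.55 + 179 @ $12.35 = $4,412.10
Total COGS = $969.60 + $4,412.10 = $5,381.70
Ending inventory: 46 @ $10.35 + 38 @ $10.10 + 378 @ $10.90 + 111 @ $12.35 = $6,350.95

COGS = $5,381.70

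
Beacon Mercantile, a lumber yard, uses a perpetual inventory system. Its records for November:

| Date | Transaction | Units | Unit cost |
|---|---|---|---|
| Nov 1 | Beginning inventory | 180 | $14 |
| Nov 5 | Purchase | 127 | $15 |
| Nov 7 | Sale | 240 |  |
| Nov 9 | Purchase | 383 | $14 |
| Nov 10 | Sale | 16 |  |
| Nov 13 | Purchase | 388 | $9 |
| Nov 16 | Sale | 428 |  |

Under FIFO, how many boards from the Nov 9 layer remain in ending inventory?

6

Nov 7, 240 sold [FIFO — oldest first]: 180 @ $14 + 60 @ $15 = $3,420
Nov 10, 16 sold [FIFO — oldest first]: 16 @ $15 = $240
Nov 16, 428 sold [FIFO — oldest first]: 51 @ $15 + 377 @ $14 = $6,043
Total COGS = $3,420 + $240 + $6,043 = $9,703
Ending inventory: 6 @ $14 + 388 @ $9 = $3,576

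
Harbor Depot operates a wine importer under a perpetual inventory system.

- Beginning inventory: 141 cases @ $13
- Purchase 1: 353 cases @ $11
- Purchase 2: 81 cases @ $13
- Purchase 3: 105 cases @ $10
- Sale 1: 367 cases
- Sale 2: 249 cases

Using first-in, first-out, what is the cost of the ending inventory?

Sale 1 (367) [FIFO — oldest first]: 141 @ $13 + 226 @ $11 = $4,319
Sale 2 (249) [FIFO — oldest first]: 127 @ $11 + 81 @ $13 + 41 @ $10 = $2,860
Total COGS = $4,319 + $2,860 = $7,179
Ending inventory: 64 @ $10 = $640
Check: goods available $7,819 = COGS $7,179 + ending $640

Ending inventory = $640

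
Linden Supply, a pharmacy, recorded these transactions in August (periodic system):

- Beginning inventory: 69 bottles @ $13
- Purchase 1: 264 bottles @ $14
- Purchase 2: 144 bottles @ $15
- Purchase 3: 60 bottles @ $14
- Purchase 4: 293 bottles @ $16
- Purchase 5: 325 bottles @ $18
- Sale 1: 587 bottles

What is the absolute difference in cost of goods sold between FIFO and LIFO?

$1,649

FIFO COGS: 69 @ $13 + 264 @ $14 + 144 @ $15 + 60 @ $14 + 50 @ $16 = $8,393
LIFO COGS: 325 @ $18 + 262 @ $16 = $10,042
Difference = |$8,393 − $10,042| = $1,649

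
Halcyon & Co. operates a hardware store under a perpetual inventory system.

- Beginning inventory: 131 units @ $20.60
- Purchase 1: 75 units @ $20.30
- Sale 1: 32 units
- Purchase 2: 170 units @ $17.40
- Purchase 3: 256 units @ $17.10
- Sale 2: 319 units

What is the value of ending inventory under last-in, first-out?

Sale 1 (32) [LIFO — newest first]: 32 @ $20.30 = $649.60
Sale 2 (319) [LIFO — newest first]: 256 @ $17.10 + 63 @ $17.40 = $5,473.80
Total COGS = $649.60 + $5,473.80 = $6,123.40
Ending inventory: 131 @ $20.60 + 43 @ $20.30 + 107 @ $17.40 = $5,433.30

Ending inventory = $5,433.30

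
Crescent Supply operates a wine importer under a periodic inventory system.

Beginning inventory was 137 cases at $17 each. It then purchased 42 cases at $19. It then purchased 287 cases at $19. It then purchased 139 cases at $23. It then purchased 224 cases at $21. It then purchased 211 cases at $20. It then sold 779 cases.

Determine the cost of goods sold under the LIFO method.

Sale 1 (779) [LIFO — newest first]: 211 @ $20 + 224 @ $21 + 139 @ $23 + 205 @ $19 = $16,016
Ending inventory: 137 @ $17 + 42 @ $19 + 82 @ $19 = $4,685

COGS = $16,016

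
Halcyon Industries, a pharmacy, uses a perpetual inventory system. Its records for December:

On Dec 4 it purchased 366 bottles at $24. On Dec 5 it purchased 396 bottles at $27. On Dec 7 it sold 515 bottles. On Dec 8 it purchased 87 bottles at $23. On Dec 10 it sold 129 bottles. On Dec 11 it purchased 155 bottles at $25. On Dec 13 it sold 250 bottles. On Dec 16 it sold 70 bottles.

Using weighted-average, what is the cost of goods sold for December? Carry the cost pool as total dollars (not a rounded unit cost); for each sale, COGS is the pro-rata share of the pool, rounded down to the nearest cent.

COGS = $24,354.44

After Dec 4: 366 on hand, pool $8,784.00 (≈ $24.0000 each)
After Dec 5: 762 on hand, pool $19,476.00 (≈ $25.5591 each)
Dec 7, sell 515: 515/762 × $19,476.00 → $13,162.91
After Dec 8: 334 on hand, pool $8,314.09 (≈ $24.8925 each)
Dec 10, sell 129: 129/334 × $8,314.09 → $3,211.13
After Dec 11: 360 on hand, pool $8,977.96 (≈ $24.9388 each)
Dec 13, sell 250: 250/360 × $8,977.96 → $6,234.69
Dec 16, sell 70: 70/110 × $2,743.27 → $1,745.71
Total COGS = $13,162.91 + $3,211.13 + $6,234.69 + $1,745.71 = $24,354.44
Ending inventory (cost pool remaining) = $997.56
Check: goods available $25,352.00 = COGS $24,354.44 + ending $997.56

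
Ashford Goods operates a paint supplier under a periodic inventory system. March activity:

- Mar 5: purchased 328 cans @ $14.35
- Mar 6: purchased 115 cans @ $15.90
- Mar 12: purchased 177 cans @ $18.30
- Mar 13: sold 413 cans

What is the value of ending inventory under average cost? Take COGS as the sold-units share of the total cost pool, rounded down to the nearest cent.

Ending inventory = $3,263.39

Mar 13, sell 413: 413/620 × $9,774.40 → $6,511.01
Ending inventory (cost pool remaining) = $3,263.39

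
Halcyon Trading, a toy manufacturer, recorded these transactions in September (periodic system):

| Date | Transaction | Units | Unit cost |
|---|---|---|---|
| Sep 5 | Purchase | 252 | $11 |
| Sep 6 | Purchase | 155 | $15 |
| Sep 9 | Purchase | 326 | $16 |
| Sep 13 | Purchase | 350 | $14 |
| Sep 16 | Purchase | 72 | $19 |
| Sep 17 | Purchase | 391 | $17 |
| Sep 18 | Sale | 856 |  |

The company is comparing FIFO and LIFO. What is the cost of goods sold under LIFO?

FIFO COGS: 252 @ $11 + 155 @ $15 + 326 @ $16 + 123 @ $14 = $12,035
LIFO COGS: 391 @ $17 + 72 @ $19 + 350 @ $14 + 43 @ $16 = $13,603

COGS = $13,603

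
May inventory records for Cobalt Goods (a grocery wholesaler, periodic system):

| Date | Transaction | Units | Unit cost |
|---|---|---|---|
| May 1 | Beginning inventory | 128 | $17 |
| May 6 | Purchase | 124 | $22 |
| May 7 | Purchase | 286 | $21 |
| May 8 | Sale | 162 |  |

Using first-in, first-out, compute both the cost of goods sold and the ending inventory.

May 8, 162 sold [FIFO — oldest first]: 128 @ $17 + 34 @ $22 = $2,924
Ending inventory: 90 @ $22 + 286 @ $21 = $7,986
Check: goods available $10,910 = COGS $2,924 + ending $7,986

COGS = $2,924; ending inventory = $7,986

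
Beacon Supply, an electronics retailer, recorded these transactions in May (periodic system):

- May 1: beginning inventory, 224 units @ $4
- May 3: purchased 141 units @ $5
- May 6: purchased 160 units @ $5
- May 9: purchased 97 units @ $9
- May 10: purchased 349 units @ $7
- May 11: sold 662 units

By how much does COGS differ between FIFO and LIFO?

FIFO COGS: 224 @ $4 + 141 @ $5 + 160 @ $5 + 97 @ $9 + 40 @ $7 = $3,554
LIFO COGS: 349 @ $7 + 97 @ $9 + 160 @ $5 + 56 @ $5 = $4,396
Difference = |$3,554 − $4,396| = $842

$842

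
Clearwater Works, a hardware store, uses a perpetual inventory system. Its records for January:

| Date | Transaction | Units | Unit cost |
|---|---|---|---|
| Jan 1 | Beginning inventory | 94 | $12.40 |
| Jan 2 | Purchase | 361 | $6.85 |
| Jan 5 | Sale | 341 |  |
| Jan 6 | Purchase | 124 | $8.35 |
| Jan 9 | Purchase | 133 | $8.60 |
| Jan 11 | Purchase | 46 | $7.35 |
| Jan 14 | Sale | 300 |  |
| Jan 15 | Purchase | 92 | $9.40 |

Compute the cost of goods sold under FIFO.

COGS = $5,207.05

Jan 5, 341 sold [FIFO — oldest first]: 94 @ $12.40 + 247 @ $6.85 = $2,857.55
Jan 14, 300 sold [FIFO — oldest first]: 114 @ $6.85 + 124 @ $8.35 + 62 @ $8.60 = $2,349.50
Total COGS = $2,857.55 + $2,349.50 = $5,207.05
Ending inventory: 71 @ $8.60 + 46 @ $7.35 + 92 @ $9.40 = $1,813.50
Check: goods available $7,020.55 = COGS $5,207.05 + ending $1,813.50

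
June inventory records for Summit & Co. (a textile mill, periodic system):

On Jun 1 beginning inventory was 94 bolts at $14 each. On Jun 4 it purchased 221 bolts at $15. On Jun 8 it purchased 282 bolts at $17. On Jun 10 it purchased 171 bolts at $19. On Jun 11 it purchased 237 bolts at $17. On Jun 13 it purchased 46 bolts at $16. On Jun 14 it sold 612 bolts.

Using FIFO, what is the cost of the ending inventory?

Jun 14, 612 sold [FIFO — oldest first]: 94 @ $14 + 221 @ $15 + 282 @ $17 + 15 @ $19 = $9,710
Ending inventory: 156 @ $19 + 237 @ $17 + 46 @ $16 = $7,729

Ending inventory = $7,729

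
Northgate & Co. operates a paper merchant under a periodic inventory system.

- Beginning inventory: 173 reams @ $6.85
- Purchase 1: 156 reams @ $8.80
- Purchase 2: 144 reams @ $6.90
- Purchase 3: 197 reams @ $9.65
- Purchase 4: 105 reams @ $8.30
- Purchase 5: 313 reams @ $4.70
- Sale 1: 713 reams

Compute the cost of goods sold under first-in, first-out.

COGS = $5,809.40

Sale 1 (713) [FIFO — oldest first]: 173 @ $6.85 + 156 @ $8.80 + 144 @ $6.90 + 197 @ $9.65 + 43 @ $8.30 = $5,809.40
Ending inventory: 62 @ $8.30 + 313 @ $4.70 = $1,985.70
Check: goods available $7,795.10 = COGS $5,809.40 + ending $1,985.70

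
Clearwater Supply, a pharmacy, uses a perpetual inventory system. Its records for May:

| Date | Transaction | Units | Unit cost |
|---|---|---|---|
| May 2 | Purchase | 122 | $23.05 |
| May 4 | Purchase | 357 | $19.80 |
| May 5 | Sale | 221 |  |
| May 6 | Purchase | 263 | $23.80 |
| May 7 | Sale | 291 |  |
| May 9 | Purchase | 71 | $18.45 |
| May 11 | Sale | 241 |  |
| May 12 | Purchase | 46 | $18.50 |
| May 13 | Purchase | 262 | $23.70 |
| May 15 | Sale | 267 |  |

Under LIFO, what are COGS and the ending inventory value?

May 5, 221 sold [LIFO — newest first]: 221 @ $19.80 = $4,375.80
May 7, 291 sold [LIFO — newest first]: 263 @ $23.80 + 28 @ $19.80 = $6,813.80
May 11, 241 sold [LIFO — newest first]: 71 @ $18.45 + 108 @ $19.80 + 62 @ $23.05 = $4,877.45
May 15, 267 sold [LIFO — newest first]: 262 @ $23.70 + 5 @ $18.50 = $6,301.90
Total COGS = $4,375.80 + $6,813.80 + $4,877.45 + $6,301.90 = $22,368.95
Ending inventory: 60 @ $23.05 + 41 @ $18.50 = $2,141.50
Check: goods available $24,510.45 = COGS $22,368.95 + ending $2,141.50

COGS = $22,368.95; ending inventory = $2,141.50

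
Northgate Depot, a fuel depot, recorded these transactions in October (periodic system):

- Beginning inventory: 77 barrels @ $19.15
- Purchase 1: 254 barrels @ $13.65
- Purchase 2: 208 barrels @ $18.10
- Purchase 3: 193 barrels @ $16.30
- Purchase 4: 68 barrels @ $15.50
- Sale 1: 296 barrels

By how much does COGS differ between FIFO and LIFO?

$369.50

FIFO COGS: 77 @ $19.15 + 219 @ $13.65 = $4,463.90
LIFO COGS: 68 @ $15.50 + 193 @ $16.30 + 35 @ $18.10 = $4,833.40
Difference = |$4,463.90 − $4,833.40| = $369.50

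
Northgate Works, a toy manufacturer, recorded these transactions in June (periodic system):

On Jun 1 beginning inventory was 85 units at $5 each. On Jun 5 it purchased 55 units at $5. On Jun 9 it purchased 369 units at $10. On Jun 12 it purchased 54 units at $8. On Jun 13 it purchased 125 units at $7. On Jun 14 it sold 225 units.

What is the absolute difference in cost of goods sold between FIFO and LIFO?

FIFO COGS: 85 @ $5 + 55 @ $5 + 85 @ $10 = $1,550
LIFO COGS: 125 @ $7 + 54 @ $8 + 46 @ $10 = $1,767
Difference = |$1,550 − $1,767| = $217

$217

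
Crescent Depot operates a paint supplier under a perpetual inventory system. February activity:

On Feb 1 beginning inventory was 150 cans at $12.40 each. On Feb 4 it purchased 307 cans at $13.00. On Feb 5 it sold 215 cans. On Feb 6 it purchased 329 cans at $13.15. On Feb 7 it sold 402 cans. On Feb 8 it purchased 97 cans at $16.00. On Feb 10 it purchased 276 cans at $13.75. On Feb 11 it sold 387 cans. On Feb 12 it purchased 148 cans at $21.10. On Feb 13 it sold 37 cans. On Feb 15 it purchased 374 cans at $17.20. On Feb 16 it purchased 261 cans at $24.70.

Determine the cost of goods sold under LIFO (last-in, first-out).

COGS = $14,380.05

Feb 5, 215 sold [LIFO — newest first]: 215 @ $13.00 = $2,795.00
Feb 7, 402 sold [LIFO — newest first]: 329 @ $13.15 + 73 @ $13.00 = $5,275.35
Feb 11, 387 sold [LIFO — newest first]: 276 @ $13.75 + 97 @ $16.00 + 14 @ $13.00 = $5,529.00
Feb 13, 37 sold [LIFO — newest first]: 37 @ $21.10 = $780.70
Total COGS = $2,795.00 + $5,275.35 + $5,529.00 + $780.70 = $14,380.05
Ending inventory: 150 @ $12.40 + 5 @ $13.00 + 111 @ $21.10 + 374 @ $17.20 + 261 @ $24.70 = $17,146.60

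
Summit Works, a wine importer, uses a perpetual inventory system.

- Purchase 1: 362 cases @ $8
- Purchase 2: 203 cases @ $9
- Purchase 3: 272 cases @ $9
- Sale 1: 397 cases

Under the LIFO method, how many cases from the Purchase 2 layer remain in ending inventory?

Sale 1 (397) [LIFO — newest first]: 272 @ $9 + 125 @ $9 = $3,573
Ending inventory: 362 @ $8 + 78 @ $9 = $3,598
Check: goods available $7,171 = COGS $3,573 + ending $3,598

78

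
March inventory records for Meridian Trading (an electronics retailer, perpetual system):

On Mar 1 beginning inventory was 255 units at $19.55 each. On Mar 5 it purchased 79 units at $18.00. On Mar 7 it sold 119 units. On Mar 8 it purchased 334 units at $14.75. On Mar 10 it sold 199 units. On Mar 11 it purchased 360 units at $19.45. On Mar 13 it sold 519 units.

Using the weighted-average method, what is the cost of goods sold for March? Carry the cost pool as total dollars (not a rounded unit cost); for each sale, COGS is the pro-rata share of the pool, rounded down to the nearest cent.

After Mar 1: 255 on hand, pool $4,985.25 (≈ $19.5500 each)
After Mar 5: 334 on hand, pool $6,407.25 (≈ $19.1834 each)
Mar 7, sell 119: 119/334 × $6,407.25 → $2,282.82
After Mar 8: 549 on hand, pool $9,050.93 (≈ $16.4862 each)
Mar 10, sell 199: 199/549 × $9,050.93 → $3,280.75
After Mar 11: 710 on hand, pool $12,772.18 (≈ $17.9890 each)
Mar 13, sell 519: 519/710 × $12,772.18 → $9,336.28
Total COGS = $2,282.82 + $3,280.75 + $9,336.28 = $14,899.85
Ending inventory (cost pool remaining) = $3,435.90
Check: goods available $18,335.75 = COGS $14,899.85 + ending $3,435.90

COGS = $14,899.85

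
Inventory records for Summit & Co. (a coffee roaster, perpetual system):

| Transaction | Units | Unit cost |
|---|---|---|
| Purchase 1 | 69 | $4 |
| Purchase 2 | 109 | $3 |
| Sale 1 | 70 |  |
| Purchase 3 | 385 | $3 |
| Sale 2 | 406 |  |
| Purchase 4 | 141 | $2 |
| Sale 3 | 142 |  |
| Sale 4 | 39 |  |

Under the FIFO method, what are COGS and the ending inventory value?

Sale 1 (70) [FIFO — oldest first]: 69 @ $4 + 1 @ $3 = $279
Sale 2 (406) [FIFO — oldest first]: 108 @ $3 + 298 @ $3 = $1,218
Sale 3 (142) [FIFO — oldest first]: 87 @ $3 + 55 @ $2 = $371
Sale 4 (39) [FIFO — oldest first]: 39 @ $2 = $78
Total COGS = $279 + $1,218 + $371 + $78 = $1,946
Ending inventory: 47 @ $2 = $94

COGS = $1,946; ending inventory = $94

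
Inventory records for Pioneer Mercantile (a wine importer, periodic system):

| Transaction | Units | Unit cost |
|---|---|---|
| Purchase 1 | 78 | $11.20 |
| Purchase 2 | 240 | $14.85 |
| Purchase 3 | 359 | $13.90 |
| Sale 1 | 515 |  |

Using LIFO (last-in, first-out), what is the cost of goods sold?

Sale 1 (515) [LIFO — newest first]: 359 @ $13.90 + 156 @ $14.85 = $7,306.70
Ending inventory: 78 @ $11.20 + 84 @ $14.85 = $2,121.00

COGS = $7,306.70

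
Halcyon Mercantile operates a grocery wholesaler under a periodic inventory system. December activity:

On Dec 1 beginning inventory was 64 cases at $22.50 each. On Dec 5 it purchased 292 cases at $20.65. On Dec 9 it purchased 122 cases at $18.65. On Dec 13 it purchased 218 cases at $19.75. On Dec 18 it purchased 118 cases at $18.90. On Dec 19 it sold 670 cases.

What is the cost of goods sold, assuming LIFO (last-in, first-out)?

COGS = $13,188.80

Dec 19, 670 sold [LIFO — newest first]: 118 @ $18.90 + 218 @ $19.75 + 122 @ $18.65 + 212 @ $20.65 = $13,188.80
Ending inventory: 64 @ $22.50 + 80 @ $20.65 = $3,092.00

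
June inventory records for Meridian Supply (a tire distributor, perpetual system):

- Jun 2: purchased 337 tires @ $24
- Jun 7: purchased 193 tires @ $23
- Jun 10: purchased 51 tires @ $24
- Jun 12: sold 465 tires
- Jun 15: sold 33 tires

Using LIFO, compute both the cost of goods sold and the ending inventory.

Jun 12, 465 sold [LIFO — newest first]: 51 @ $24 + 193 @ $23 + 221 @ $24 = $10,967
Jun 15, 33 sold [LIFO — newest first]: 33 @ $24 = $792
Total COGS = $10,967 + $792 = $11,759
Ending inventory: 83 @ $24 = $1,992
Check: goods available $13,751 = COGS $11,759 + ending $1,992

COGS = $11,759; ending inventory = $1,992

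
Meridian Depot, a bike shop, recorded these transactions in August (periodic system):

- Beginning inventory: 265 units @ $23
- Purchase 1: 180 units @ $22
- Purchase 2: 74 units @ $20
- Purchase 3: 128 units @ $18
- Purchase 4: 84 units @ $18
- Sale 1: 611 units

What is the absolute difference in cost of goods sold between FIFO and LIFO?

FIFO COGS: 265 @ $23 + 180 @ $22 + 74 @ $20 + 92 @ $18 = $13,191
LIFO COGS: 84 @ $18 + 128 @ $18 + 74 @ $20 + 180 @ $22 + 145 @ $23 = $12,591
Difference = |$13,191 − $12,591| = $600

$600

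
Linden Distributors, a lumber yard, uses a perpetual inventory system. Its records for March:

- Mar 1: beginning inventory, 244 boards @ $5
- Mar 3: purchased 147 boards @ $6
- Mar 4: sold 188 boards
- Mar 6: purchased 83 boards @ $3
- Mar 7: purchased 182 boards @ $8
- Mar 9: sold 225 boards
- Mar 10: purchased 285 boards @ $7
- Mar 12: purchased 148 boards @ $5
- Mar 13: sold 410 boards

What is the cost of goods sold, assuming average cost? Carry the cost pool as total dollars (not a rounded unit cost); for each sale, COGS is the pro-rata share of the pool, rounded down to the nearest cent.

After Mar 1: 244 on hand, pool $1,220.00 (≈ $5.0000 each)
After Mar 3: 391 on hand, pool $2,102.00 (≈ $5.3760 each)
Mar 4, sell 188: 188/391 × $2,102.00 → $1,010.68
After Mar 6: 286 on hand, pool $1,340.32 (≈ $4.6864 each)
After Mar 7: 468 on hand, pool $2,796.32 (≈ $5.9750 each)
Mar 9, sell 225: 225/468 × $2,796.32 → $1,344.38
After Mar 10: 528 on hand, pool $3,446.94 (≈ $6.5283 each)
After Mar 12: 676 on hand, pool $4,186.94 (≈ $6.1937 each)
Mar 13, sell 410: 410/676 × $4,186.94 → $2,539.41
Total COGS = $1,010.68 + $1,344.38 + $2,539.41 = $4,894.47
Ending inventory (cost pool remaining) = $1,647.53
Check: goods available $6,542.00 = COGS $4,894.47 + ending $1,647.53

COGS = $4,894.47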